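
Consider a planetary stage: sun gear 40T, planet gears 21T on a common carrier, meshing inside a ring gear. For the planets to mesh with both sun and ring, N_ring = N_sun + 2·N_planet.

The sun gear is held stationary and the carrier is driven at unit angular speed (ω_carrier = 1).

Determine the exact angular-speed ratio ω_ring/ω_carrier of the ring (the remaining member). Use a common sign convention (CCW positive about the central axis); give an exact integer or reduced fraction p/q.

61/41

N_ring = 40 + 2·21 = 82
40(ω_s−ω_c) = −82(ω_r−ω_c),  ω_s=0, ω_c=1
ω_r = 1 − (40/82)(0−1) = 61/41
ω_r/ω_c = 61/41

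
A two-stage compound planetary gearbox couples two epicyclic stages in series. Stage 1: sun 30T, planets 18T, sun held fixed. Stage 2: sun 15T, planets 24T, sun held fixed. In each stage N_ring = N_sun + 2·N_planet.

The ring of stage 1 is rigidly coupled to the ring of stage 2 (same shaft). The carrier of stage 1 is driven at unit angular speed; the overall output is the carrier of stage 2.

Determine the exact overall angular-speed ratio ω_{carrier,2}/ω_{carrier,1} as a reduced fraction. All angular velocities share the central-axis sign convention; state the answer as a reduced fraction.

Stage 1: N_ring = 30 + 2·18 = 66
Stage 1: 30(ω_s−ω_c) = −66(ω_r−ω_c),  ω_s=0, ω_c=1
Stage 1: ω_r = 1 − (30/66)(0−1) = 16/11
  ⇒ ω_r¹/ω_c¹ = 16/11
Stage 2: N_ring = 15 + 2·24 = 63
Stage 2: 15(ω_s−ω_c) = −63(ω_r−ω_c),  ω_s=0, ω_r=1
Stage 2: 15(0−ω_c) = −63(1−ω_c)  ⇒  78ω_c = 63  ⇒  ω_c = 21/26
  ⇒ ω_c²/ω_r² = 21/26
Coupling ω_r² = ω_r¹ ⇒ overall = 16/11 × 21/26 = 168/143

168/143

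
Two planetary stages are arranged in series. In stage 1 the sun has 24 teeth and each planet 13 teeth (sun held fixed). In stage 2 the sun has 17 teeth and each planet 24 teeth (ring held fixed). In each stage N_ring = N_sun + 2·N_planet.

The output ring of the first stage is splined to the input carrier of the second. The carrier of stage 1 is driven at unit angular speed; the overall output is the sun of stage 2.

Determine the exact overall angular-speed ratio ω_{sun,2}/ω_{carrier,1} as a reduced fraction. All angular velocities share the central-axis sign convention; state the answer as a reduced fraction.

Stage 1: N_ring = 24 + 2·13 = 50
Stage 1: 24(ω_s−ω_c) = −50(ω_r−ω_c),  ω_s=0, ω_c=1
Stage 1: ω_r = 1 − (24/50)(0−1) = 37/25
  ⇒ ω_r¹/ω_c¹ = 37/25
Stage 2: N_ring = 17 + 2·24 = 65
Stage 2: 17(ω_s−ω_c) = −65(ω_r−ω_c),  ω_r=0, ω_c=1
Stage 2: ω_s = 1 − (65/17)(0−1) = 82/17
  ⇒ ω_s²/ω_c² = 82/17
Coupling ω_c² = ω_r¹ ⇒ overall = 37/25 × 82/17 = 3034/425

3034/425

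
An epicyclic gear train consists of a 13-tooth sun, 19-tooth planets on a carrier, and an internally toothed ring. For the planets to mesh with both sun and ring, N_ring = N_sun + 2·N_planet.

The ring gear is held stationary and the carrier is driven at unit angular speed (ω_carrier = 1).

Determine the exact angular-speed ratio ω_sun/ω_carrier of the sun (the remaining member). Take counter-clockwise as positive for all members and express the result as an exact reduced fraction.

N_ring = 13 + 2·19 = 51
13(ω_s−ω_c) = −51(ω_r−ω_c),  ω_r=0, ω_c=1
ω_s = 1 − (51/13)(0−1) = 64/13
ω_s/ω_c = 64/13

64/13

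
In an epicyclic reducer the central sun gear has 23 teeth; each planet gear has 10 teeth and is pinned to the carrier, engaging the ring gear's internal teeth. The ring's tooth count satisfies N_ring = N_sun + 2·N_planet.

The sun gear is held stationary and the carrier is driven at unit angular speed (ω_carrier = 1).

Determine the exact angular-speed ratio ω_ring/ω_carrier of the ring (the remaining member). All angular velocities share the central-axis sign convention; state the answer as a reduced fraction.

N_ring = 23 + 2·10 = 43
23(ω_s−ω_c) = −43(ω_r−ω_c),  ω_s=0, ω_c=1
ω_r = 1 − (23/43)(0−1) = 66/43
ω_r/ω_c = 66/43

66/43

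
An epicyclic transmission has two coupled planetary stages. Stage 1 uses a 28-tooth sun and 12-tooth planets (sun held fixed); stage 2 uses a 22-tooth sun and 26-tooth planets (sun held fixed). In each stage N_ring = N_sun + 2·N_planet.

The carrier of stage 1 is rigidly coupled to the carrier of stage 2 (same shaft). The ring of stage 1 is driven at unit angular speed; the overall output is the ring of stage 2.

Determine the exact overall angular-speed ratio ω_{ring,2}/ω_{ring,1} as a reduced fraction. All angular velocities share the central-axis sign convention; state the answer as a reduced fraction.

156/185

Stage 1: N_ring = 28 + 2·12 = 52
Stage 1: 28(ω_s−ω_c) = −52(ω_r−ω_c),  ω_s=0, ω_r=1
Stage 1: 28(0−ω_c) = −52(1−ω_c)  ⇒  80ω_c = 52  ⇒  ω_c = 13/20
  ⇒ ω_c¹/ω_r¹ = 13/20
Stage 2: N_ring = 22 + 2·26 = 74
Stage 2: 22(ω_s−ω_c) = −74(ω_r−ω_c),  ω_s=0, ω_c=1
Stage 2: ω_r = 1 − (22/74)(0−1) = 48/37
  ⇒ ω_r²/ω_c² = 48/37
Coupling ω_c² = ω_c¹ ⇒ overall = 13/20 × 48/37 = 156/185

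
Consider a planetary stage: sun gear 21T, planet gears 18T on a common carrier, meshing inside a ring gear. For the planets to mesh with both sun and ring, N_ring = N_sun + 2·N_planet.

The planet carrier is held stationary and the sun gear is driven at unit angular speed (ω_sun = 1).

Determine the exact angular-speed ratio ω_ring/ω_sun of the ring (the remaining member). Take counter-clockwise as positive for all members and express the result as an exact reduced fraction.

N_ring = 21 + 2·18 = 57
21(ω_s−ω_c) = −57(ω_r−ω_c),  ω_c=0, ω_s=1
ω_r = 0 − (21/57)(1−0) = -7/19
ω_r/ω_s = -7/19

-7/19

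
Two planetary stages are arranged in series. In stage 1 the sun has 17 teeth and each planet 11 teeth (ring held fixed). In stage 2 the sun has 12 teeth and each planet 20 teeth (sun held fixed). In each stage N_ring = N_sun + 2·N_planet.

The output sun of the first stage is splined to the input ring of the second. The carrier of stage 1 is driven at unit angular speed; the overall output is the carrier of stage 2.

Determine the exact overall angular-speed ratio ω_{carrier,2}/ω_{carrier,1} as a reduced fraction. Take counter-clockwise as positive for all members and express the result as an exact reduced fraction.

91/34

Stage 1: N_ring = 17 + 2·11 = 39
Stage 1: 17(ω_s−ω_c) = −39(ω_r−ω_c),  ω_r=0, ω_c=1
Stage 1: ω_s = 1 − (39/17)(0−1) = 56/17
  ⇒ ω_s¹/ω_c¹ = 56/17
Stage 2: N_ring = 12 + 2·20 = 52
Stage 2: 12(ω_s−ω_c) = −52(ω_r−ω_c),  ω_s=0, ω_r=1
Stage 2: 12(0−ω_c) = −52(1−ω_c)  ⇒  64ω_c = 52  ⇒  ω_c = 13/16
  ⇒ ω_c²/ω_r² = 13/16
Coupling ω_r² = ω_s¹ ⇒ overall = 56/17 × 13/16 = 91/34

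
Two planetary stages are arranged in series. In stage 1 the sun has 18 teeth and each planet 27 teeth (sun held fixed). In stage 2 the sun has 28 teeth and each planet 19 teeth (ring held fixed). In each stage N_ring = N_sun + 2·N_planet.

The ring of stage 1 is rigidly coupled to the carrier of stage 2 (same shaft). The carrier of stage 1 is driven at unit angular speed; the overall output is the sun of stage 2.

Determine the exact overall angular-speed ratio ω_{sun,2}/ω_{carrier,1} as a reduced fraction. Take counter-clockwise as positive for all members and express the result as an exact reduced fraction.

235/56

Stage 1: N_ring = 18 + 2·27 = 72
Stage 1: 18(ω_s−ω_c) = −72(ω_r−ω_c),  ω_s=0, ω_c=1
Stage 1: ω_r = 1 − (18/72)(0−1) = 5/4
  ⇒ ω_r¹/ω_c¹ = 5/4
Stage 2: N_ring = 28 + 2·19 = 66
Stage 2: 28(ω_s−ω_c) = −66(ω_r−ω_c),  ω_r=0, ω_c=1
Stage 2: ω_s = 1 − (66/28)(0−1) = 47/14
  ⇒ ω_s²/ω_c² = 47/14
Coupling ω_c² = ω_r¹ ⇒ overall = 5/4 × 47/14 = 235/56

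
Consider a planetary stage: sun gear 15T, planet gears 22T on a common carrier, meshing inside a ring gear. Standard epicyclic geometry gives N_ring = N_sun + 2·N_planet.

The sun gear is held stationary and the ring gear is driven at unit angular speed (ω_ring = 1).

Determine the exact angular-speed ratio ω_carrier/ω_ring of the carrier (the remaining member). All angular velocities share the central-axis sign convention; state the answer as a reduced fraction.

N_ring = 15 + 2·22 = 59
15(ω_s−ω_c) = −59(ω_r−ω_c),  ω_s=0, ω_r=1
15(0−ω_c) = −59(1−ω_c)  ⇒  74ω_c = 59  ⇒  ω_c = 59/74
ω_c/ω_r = 59/74

59/74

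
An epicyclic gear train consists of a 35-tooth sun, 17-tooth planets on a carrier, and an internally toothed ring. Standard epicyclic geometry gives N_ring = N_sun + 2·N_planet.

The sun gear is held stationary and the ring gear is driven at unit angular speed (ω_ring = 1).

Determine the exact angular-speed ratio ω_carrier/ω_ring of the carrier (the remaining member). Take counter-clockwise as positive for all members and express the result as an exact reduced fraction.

69/104

N_ring = 35 + 2·17 = 69
35(ω_s−ω_c) = −69(ω_r−ω_c),  ω_s=0, ω_r=1
35(0−ω_c) = −69(1−ω_c)  ⇒  104ω_c = 69  ⇒  ω_c = 69/104
ω_c/ω_r = 69/104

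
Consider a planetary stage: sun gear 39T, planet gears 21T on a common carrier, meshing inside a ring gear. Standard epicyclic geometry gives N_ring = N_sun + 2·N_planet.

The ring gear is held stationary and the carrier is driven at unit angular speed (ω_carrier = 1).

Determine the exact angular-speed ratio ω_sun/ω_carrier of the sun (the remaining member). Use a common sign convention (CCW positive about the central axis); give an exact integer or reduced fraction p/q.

40/13

N_ring = 39 + 2·21 = 81
39(ω_s−ω_c) = −81(ω_r−ω_c),  ω_r=0, ω_c=1
ω_s = 1 − (81/39)(0−1) = 40/13
ω_s/ω_c = 40/13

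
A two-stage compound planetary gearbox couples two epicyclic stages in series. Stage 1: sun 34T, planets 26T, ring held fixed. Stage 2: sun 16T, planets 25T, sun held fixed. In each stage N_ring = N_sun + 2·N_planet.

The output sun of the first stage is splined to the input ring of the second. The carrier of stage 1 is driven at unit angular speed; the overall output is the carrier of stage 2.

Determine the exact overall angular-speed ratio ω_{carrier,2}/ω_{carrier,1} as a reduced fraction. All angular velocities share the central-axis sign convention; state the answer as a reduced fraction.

1980/697

Stage 1: N_ring = 34 + 2·26 = 86
Stage 1: 34(ω_s−ω_c) = −86(ω_r−ω_c),  ω_r=0, ω_c=1
Stage 1: ω_s = 1 − (86/34)(0−1) = 60/17
  ⇒ ω_s¹/ω_c¹ = 60/17
Stage 2: N_ring = 16 + 2·25 = 66
Stage 2: 16(ω_s−ω_c) = −66(ω_r−ω_c),  ω_s=0, ω_r=1
Stage 2: 16(0−ω_c) = −66(1−ω_c)  ⇒  82ω_c = 66  ⇒  ω_c = 33/41
  ⇒ ω_c²/ω_r² = 33/41
Coupling ω_r² = ω_s¹ ⇒ overall = 60/17 × 33/41 = 1980/697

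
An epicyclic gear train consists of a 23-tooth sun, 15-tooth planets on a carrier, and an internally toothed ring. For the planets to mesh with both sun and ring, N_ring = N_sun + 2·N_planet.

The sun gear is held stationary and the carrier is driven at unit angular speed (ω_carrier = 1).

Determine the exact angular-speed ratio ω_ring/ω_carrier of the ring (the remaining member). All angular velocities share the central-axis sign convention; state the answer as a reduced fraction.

N_ring = 23 + 2·15 = 53
23(ω_s−ω_c) = −53(ω_r−ω_c),  ω_s=0, ω_c=1
ω_r = 1 − (23/53)(0−1) = 76/53
ω_r/ω_c = 76/53

76/53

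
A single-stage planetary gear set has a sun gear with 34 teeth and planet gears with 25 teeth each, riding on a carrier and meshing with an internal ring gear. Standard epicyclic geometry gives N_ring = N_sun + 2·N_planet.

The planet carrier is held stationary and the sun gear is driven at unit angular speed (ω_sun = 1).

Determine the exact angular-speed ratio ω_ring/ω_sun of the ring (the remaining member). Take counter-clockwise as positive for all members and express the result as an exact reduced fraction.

-17/42

N_ring = 34 + 2·25 = 84
34(ω_s−ω_c) = −84(ω_r−ω_c),  ω_c=0, ω_s=1
ω_r = 0 − (34/84)(1−0) = -17/42
ω_r/ω_s = -17/42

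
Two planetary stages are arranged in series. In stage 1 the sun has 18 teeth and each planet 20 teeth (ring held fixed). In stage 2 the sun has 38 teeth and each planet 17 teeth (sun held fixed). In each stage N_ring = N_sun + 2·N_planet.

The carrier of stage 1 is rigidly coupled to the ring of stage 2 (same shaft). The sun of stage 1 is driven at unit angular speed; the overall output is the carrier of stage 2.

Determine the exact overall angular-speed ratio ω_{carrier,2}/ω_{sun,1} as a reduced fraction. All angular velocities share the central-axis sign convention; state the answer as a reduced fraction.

162/1045

Stage 1: N_ring = 18 + 2·20 = 58
Stage 1: 18(ω_s−ω_c) = −58(ω_r−ω_c),  ω_r=0, ω_s=1
Stage 1: 18(1−ω_c) = −58(0−ω_c)  ⇒  76ω_c = 18  ⇒  ω_c = 9/38
  ⇒ ω_c¹/ω_s¹ = 9/38
Stage 2: N_ring = 38 + 2·17 = 72
Stage 2: 38(ω_s−ω_c) = −72(ω_r−ω_c),  ω_s=0, ω_r=1
Stage 2: 38(0−ω_c) = −72(1−ω_c)  ⇒  110ω_c = 72  ⇒  ω_c = 36/55
  ⇒ ω_c²/ω_r² = 36/55
Coupling ω_r² = ω_c¹ ⇒ overall = 9/38 × 36/55 = 162/1045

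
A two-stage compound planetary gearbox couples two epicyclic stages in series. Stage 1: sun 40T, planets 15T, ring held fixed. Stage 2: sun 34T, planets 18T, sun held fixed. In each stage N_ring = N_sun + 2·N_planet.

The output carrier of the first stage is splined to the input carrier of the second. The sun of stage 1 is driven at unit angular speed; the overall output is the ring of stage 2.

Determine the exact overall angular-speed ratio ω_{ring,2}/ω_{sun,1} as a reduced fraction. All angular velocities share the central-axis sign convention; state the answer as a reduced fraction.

208/385

Stage 1: N_ring = 40 + 2·15 = 70
Stage 1: 40(ω_s−ω_c) = −70(ω_r−ω_c),  ω_r=0, ω_s=1
Stage 1: 40(1−ω_c) = −70(0−ω_c)  ⇒  110ω_c = 40  ⇒  ω_c = 4/11
  ⇒ ω_c¹/ω_s¹ = 4/11
Stage 2: N_ring = 34 + 2·18 = 70
Stage 2: 34(ω_s−ω_c) = −70(ω_r−ω_c),  ω_s=0, ω_c=1
Stage 2: ω_r = 1 − (34/70)(0−1) = 52/35
  ⇒ ω_r²/ω_c² = 52/35
Coupling ω_c² = ω_c¹ ⇒ overall = 4/11 × 52/35 = 208/385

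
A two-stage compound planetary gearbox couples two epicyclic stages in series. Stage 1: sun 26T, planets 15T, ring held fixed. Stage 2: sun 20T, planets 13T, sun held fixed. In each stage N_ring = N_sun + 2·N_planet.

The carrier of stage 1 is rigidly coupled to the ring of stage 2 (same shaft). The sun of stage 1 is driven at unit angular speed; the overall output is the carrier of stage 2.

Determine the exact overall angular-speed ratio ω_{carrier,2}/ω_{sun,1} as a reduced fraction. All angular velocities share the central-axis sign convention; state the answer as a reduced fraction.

299/1353

Stage 1: N_ring = 26 + 2·15 = 56
Stage 1: 26(ω_s−ω_c) = −56(ω_r−ω_c),  ω_r=0, ω_s=1
Stage 1: 26(1−ω_c) = −56(0−ω_c)  ⇒  82ω_c = 26  ⇒  ω_c = 13/41
  ⇒ ω_c¹/ω_s¹ = 13/41
Stage 2: N_ring = 20 + 2·13 = 46
Stage 2: 20(ω_s−ω_c) = −46(ω_r−ω_c),  ω_s=0, ω_r=1
Stage 2: 20(0−ω_c) = −46(1−ω_c)  ⇒  66ω_c = 46  ⇒  ω_c = 23/33
  ⇒ ω_c²/ω_r² = 23/33
Coupling ω_r² = ω_c¹ ⇒ overall = 13/41 × 23/33 = 299/1353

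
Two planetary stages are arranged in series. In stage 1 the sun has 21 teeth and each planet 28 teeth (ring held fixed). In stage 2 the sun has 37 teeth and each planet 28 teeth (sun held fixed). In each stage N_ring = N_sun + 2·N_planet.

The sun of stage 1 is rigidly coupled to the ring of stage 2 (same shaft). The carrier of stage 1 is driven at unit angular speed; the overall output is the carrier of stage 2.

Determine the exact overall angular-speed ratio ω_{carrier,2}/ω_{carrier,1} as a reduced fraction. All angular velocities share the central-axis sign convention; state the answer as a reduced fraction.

Stage 1: N_ring = 21 + 2·28 = 77
Stage 1: 21(ω_s−ω_c) = −77(ω_r−ω_c),  ω_r=0, ω_c=1
Stage 1: ω_s = 1 − (77/21)(0−1) = 14/3
  ⇒ ω_s¹/ω_c¹ = 14/3
Stage 2: N_ring = 37 + 2·28 = 93
Stage 2: 37(ω_s−ω_c) = −93(ω_r−ω_c),  ω_s=0, ω_r=1
Stage 2: 37(0−ω_c) = −93(1−ω_c)  ⇒  130ω_c = 93  ⇒  ω_c = 93/130
  ⇒ ω_c²/ω_r² = 93/130
Coupling ω_r² = ω_s¹ ⇒ overall = 14/3 × 93/130 = 217/65

217/65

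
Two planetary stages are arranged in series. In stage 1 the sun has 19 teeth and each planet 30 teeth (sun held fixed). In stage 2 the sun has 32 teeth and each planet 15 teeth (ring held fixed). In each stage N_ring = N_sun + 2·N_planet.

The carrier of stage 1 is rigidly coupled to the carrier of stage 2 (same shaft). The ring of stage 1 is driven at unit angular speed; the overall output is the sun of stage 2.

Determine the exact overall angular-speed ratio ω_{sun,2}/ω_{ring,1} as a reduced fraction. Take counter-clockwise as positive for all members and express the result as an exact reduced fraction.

3713/1568

Stage 1: N_ring = 19 + 2·30 = 79
Stage 1: 19(ω_s−ω_c) = −79(ω_r−ω_c),  ω_s=0, ω_r=1
Stage 1: 19(0−ω_c) = −79(1−ω_c)  ⇒  98ω_c = 79  ⇒  ω_c = 79/98
  ⇒ ω_c¹/ω_r¹ = 79/98
Stage 2: N_ring = 32 + 2·15 = 62
Stage 2: 32(ω_s−ω_c) = −62(ω_r−ω_c),  ω_r=0, ω_c=1
Stage 2: ω_s = 1 − (62/32)(0−1) = 47/16
  ⇒ ω_s²/ω_c² = 47/16
Coupling ω_c² = ω_c¹ ⇒ overall = 79/98 × 47/16 = 3713/1568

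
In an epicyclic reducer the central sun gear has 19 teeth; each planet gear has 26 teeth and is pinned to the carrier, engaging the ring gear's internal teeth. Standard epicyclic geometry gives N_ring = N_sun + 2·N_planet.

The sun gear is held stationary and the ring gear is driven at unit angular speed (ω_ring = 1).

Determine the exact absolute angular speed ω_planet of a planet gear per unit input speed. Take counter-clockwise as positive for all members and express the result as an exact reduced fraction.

71/52

N_ring = 19 + 2·26 = 71
19(ω_s−ω_c) = −71(ω_r−ω_c),  ω_s=0, ω_r=1
19(0−ω_c) = −71(1−ω_c)  ⇒  90ω_c = 71  ⇒  ω_c = 71/90
sun–planet: 19·(0−71/90) = −26·(ω_p−ω_c)  ⇒  ω_p−ω_c = −(19/26)·(-71/90) = 1349/2340
ω_p = 71/90 + 1349/2340 = 71/52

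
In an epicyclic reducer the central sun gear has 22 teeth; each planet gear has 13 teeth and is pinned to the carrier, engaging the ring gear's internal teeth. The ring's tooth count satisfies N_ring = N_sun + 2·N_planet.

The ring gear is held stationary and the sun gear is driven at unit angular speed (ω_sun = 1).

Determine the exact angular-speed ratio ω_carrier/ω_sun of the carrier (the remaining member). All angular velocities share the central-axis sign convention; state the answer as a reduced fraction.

11/35

N_ring = 22 + 2·13 = 48
22(ω_s−ω_c) = −48(ω_r−ω_c),  ω_r=0, ω_s=1
22(1−ω_c) = −48(0−ω_c)  ⇒  70ω_c = 22  ⇒  ω_c = 11/35
ω_c/ω_s = 11/35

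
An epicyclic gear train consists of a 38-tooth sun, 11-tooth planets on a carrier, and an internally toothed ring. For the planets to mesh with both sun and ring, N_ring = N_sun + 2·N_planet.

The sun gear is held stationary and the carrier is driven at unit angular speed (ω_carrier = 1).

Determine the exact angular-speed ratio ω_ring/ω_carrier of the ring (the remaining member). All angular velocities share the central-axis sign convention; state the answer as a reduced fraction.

N_ring = 38 + 2·11 = 60
38(ω_s−ω_c) = −60(ω_r−ω_c),  ω_s=0, ω_c=1
ω_r = 1 − (38/60)(0−1) = 49/30
ω_r/ω_c = 49/30

49/30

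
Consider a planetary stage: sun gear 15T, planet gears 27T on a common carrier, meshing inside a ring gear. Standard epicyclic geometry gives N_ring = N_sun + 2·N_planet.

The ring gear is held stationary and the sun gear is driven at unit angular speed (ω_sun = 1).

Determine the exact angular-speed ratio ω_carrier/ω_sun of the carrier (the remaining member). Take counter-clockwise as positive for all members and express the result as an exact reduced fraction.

N_ring = 15 + 2·27 = 69
15(ω_s−ω_c) = −69(ω_r−ω_c),  ω_r=0, ω_s=1
15(1−ω_c) = −69(0−ω_c)  ⇒  84ω_c = 15  ⇒  ω_c = 5/28
ω_c/ω_s = 5/28

5/28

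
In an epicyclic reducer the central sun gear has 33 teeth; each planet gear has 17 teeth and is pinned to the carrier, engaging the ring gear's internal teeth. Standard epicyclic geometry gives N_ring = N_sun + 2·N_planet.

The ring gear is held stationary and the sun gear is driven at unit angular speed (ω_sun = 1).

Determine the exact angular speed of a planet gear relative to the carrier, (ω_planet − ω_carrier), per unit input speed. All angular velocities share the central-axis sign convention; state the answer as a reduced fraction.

-2211/1700

N_ring = 33 + 2·17 = 67
33(ω_s−ω_c) = −67(ω_r−ω_c),  ω_r=0, ω_s=1
33(1−ω_c) = −67(0−ω_c)  ⇒  100ω_c = 33  ⇒  ω_c = 33/100
sun–planet: 33·(1−33/100) = −17·(ω_p−ω_c)  ⇒  ω_p−ω_c = −(33/17)·(67/100) = -2211/1700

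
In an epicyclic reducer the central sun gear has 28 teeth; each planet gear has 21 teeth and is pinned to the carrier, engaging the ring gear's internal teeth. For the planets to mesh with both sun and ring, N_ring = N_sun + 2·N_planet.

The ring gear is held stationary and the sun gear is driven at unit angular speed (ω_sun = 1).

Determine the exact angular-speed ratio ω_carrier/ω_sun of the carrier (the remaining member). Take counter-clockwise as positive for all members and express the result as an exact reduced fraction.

2/7

N_ring = 28 + 2·21 = 70
28(ω_s−ω_c) = −70(ω_r−ω_c),  ω_r=0, ω_s=1
28(1−ω_c) = −70(0−ω_c)  ⇒  98ω_c = 28  ⇒  ω_c = 2/7
ω_c/ω_s = 2/7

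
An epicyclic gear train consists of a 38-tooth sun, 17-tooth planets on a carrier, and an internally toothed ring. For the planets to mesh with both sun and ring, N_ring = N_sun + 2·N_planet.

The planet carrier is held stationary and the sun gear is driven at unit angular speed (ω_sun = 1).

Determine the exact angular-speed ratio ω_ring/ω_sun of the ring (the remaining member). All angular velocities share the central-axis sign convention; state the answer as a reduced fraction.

N_ring = 38 + 2·17 = 72
38(ω_s−ω_c) = −72(ω_r−ω_c),  ω_c=0, ω_s=1
ω_r = 0 − (38/72)(1−0) = -19/36
ω_r/ω_s = -19/36

-19/36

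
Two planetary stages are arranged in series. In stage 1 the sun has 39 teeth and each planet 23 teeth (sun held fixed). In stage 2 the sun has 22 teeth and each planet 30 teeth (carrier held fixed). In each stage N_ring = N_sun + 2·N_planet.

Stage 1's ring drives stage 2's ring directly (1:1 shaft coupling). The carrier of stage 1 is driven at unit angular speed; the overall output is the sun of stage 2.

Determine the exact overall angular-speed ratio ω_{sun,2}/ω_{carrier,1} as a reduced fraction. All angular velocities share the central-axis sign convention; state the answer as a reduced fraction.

Stage 1: N_ring = 39 + 2·23 = 85
Stage 1: 39(ω_s−ω_c) = −85(ω_r−ω_c),  ω_s=0, ω_c=1
Stage 1: ω_r = 1 − (39/85)(0−1) = 124/85
  ⇒ ω_r¹/ω_c¹ = 124/85
Stage 2: N_ring = 22 + 2·30 = 82
Stage 2: 22(ω_s−ω_c) = −82(ω_r−ω_c),  ω_c=0, ω_r=1
Stage 2: ω_s = 0 − (82/22)(1−0) = -41/11
  ⇒ ω_s²/ω_r² = -41/11
Coupling ω_r² = ω_r¹ ⇒ overall = 124/85 × -41/11 = -5084/935

-5084/935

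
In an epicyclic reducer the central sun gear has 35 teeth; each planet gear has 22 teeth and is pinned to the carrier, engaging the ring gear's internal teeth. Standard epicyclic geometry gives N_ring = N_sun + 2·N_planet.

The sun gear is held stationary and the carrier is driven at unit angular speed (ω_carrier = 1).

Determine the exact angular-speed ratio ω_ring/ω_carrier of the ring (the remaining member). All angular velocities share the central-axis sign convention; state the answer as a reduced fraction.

N_ring = 35 + 2·22 = 79
35(ω_s−ω_c) = −79(ω_r−ω_c),  ω_s=0, ω_c=1
ω_r = 1 − (35/79)(0−1) = 114/79
ω_r/ω_c = 114/79

114/79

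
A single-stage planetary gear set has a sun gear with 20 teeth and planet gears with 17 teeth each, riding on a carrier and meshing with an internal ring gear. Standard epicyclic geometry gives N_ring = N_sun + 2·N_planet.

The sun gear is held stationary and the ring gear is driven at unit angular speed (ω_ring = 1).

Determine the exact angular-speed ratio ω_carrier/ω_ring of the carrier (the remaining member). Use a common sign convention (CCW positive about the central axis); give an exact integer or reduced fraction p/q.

N_ring = 20 + 2·17 = 54
20(ω_s−ω_c) = −54(ω_r−ω_c),  ω_s=0, ω_r=1
20(0−ω_c) = −54(1−ω_c)  ⇒  74ω_c = 54  ⇒  ω_c = 27/37
ω_c/ω_r = 27/37

27/37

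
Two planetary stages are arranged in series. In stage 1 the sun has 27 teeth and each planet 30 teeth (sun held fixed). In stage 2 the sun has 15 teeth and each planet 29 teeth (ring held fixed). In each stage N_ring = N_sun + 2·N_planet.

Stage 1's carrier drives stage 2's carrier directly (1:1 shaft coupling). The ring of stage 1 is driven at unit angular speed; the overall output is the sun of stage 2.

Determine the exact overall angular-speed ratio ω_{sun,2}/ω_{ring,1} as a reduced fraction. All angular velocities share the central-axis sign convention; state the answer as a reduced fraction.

1276/285

Stage 1: N_ring = 27 + 2·30 = 87
Stage 1: 27(ω_s−ω_c) = −87(ω_r−ω_c),  ω_s=0, ω_r=1
Stage 1: 27(0−ω_c) = −87(1−ω_c)  ⇒  114ω_c = 87  ⇒  ω_c = 29/38
  ⇒ ω_c¹/ω_r¹ = 29/38
Stage 2: N_ring = 15 + 2·29 = 73
Stage 2: 15(ω_s−ω_c) = −73(ω_r−ω_c),  ω_r=0, ω_c=1
Stage 2: ω_s = 1 − (73/15)(0−1) = 88/15
  ⇒ ω_s²/ω_c² = 88/15
Coupling ω_c² = ω_c¹ ⇒ overall = 29/38 × 88/15 = 1276/285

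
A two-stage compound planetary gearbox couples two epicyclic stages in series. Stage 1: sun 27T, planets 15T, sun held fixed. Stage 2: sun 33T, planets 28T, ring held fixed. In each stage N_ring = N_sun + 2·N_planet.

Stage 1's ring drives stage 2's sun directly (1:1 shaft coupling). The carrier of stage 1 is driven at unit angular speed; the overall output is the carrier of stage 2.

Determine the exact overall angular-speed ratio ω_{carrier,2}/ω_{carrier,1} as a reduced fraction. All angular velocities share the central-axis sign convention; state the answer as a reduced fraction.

462/1159

Stage 1: N_ring = 27 + 2·15 = 57
Stage 1: 27(ω_s−ω_c) = −57(ω_r−ω_c),  ω_s=0, ω_c=1
Stage 1: ω_r = 1 − (27/57)(0−1) = 28/19
  ⇒ ω_r¹/ω_c¹ = 28/19
Stage 2: N_ring = 33 + 2·28 = 89
Stage 2: 33(ω_s−ω_c) = −89(ω_r−ω_c),  ω_r=0, ω_s=1
Stage 2: 33(1−ω_c) = −89(0−ω_c)  ⇒  122ω_c = 33  ⇒  ω_c = 33/122
  ⇒ ω_c²/ω_s² = 33/122
Coupling ω_s² = ω_r¹ ⇒ overall = 28/19 × 33/122 = 462/1159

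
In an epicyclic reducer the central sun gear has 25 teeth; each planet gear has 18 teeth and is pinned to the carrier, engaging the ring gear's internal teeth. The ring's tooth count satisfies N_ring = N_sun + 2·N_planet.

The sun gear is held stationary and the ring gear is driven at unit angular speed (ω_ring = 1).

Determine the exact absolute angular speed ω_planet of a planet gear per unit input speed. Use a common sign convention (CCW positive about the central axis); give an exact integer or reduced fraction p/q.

61/36

N_ring = 25 + 2·18 = 61
25(ω_s−ω_c) = −61(ω_r−ω_c),  ω_s=0, ω_r=1
25(0−ω_c) = −61(1−ω_c)  ⇒  86ω_c = 61  ⇒  ω_c = 61/86
sun–planet: 25·(0−61/86) = −18·(ω_p−ω_c)  ⇒  ω_p−ω_c = −(25/18)·(-61/86) = 1525/1548
ω_p = 61/86 + 1525/1548 = 61/36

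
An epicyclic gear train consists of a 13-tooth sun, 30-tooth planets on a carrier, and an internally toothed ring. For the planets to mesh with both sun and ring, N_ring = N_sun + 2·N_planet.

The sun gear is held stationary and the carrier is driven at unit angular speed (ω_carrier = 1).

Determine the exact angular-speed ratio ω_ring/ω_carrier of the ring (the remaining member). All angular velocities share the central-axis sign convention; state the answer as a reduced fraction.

N_ring = 13 + 2·30 = 73
13(ω_s−ω_c) = −73(ω_r−ω_c),  ω_s=0, ω_c=1
ω_r = 1 − (13/73)(0−1) = 86/73
ω_r/ω_c = 86/73

86/73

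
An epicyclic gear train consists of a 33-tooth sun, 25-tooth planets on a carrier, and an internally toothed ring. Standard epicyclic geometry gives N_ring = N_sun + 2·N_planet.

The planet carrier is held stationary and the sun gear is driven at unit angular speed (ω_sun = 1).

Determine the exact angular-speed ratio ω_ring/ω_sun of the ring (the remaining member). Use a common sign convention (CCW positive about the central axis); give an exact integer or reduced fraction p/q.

N_ring = 33 + 2·25 = 83
33(ω_s−ω_c) = −83(ω_r−ω_c),  ω_c=0, ω_s=1
ω_r = 0 − (33/83)(1−0) = -33/83
ω_r/ω_s = -33/83

-33/83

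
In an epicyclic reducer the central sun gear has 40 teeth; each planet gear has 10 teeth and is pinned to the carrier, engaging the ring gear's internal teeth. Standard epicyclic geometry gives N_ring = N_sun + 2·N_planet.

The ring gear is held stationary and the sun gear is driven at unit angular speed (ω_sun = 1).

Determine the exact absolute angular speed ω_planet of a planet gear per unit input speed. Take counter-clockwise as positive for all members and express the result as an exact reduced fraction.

N_ring = 40 + 2·10 = 60
40(ω_s−ω_c) = −60(ω_r−ω_c),  ω_r=0, ω_s=1
40(1−ω_c) = −60(0−ω_c)  ⇒  100ω_c = 40  ⇒  ω_c = 2/5
sun–planet: 40·(1−2/5) = −10·(ω_p−ω_c)  ⇒  ω_p−ω_c = −(40/10)·(3/5) = -12/5
ω_p = 2/5 − 12/5 = -2

-2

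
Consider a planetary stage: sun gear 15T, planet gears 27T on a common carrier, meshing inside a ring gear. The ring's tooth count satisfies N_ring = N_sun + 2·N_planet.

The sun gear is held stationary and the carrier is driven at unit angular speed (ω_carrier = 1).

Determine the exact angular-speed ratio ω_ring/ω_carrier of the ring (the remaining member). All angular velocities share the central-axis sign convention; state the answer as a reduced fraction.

28/23

N_ring = 15 + 2·27 = 69
15(ω_s−ω_c) = −69(ω_r−ω_c),  ω_s=0, ω_c=1
ω_r = 1 − (15/69)(0−1) = 28/23
ω_r/ω_c = 28/23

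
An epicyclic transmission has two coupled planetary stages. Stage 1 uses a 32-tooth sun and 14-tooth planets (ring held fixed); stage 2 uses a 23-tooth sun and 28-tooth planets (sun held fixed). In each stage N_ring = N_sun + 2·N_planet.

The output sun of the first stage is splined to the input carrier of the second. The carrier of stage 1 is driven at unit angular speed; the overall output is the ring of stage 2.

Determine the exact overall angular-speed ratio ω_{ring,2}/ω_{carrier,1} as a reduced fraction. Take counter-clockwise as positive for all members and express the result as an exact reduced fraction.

1173/316

Stage 1: N_ring = 32 + 2·14 = 60
Stage 1: 32(ω_s−ω_c) = −60(ω_r−ω_c),  ω_r=0, ω_c=1
Stage 1: ω_s = 1 − (60/32)(0−1) = 23/8
  ⇒ ω_s¹/ω_c¹ = 23/8
Stage 2: N_ring = 23 + 2·28 = 79
Stage 2: 23(ω_s−ω_c) = −79(ω_r−ω_c),  ω_s=0, ω_c=1
Stage 2: ω_r = 1 − (23/79)(0−1) = 102/79
  ⇒ ω_r²/ω_c² = 102/79
Coupling ω_c² = ω_s¹ ⇒ overall = 23/8 × 102/79 = 1173/316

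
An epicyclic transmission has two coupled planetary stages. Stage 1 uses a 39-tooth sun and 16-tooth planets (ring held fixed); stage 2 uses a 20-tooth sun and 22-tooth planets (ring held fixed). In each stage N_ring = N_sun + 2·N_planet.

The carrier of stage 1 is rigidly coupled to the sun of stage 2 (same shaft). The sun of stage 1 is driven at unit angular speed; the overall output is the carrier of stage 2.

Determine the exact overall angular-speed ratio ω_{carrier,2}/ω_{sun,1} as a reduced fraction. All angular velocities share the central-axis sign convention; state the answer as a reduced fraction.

Stage 1: N_ring = 39 + 2·16 = 71
Stage 1: 39(ω_s−ω_c) = −71(ω_r−ω_c),  ω_r=0, ω_s=1
Stage 1: 39(1−ω_c) = −71(0−ω_c)  ⇒  110ω_c = 39  ⇒  ω_c = 39/110
  ⇒ ω_c¹/ω_s¹ = 39/110
Stage 2: N_ring = 20 + 2·22 = 64
Stage 2: 20(ω_s−ω_c) = −64(ω_r−ω_c),  ω_r=0, ω_s=1
Stage 2: 20(1−ω_c) = −64(0−ω_c)  ⇒  84ω_c = 20  ⇒  ω_c = 5/21
  ⇒ ω_c²/ω_s² = 5/21
Coupling ω_s² = ω_c¹ ⇒ overall = 39/110 × 5/21 = 13/154

13/154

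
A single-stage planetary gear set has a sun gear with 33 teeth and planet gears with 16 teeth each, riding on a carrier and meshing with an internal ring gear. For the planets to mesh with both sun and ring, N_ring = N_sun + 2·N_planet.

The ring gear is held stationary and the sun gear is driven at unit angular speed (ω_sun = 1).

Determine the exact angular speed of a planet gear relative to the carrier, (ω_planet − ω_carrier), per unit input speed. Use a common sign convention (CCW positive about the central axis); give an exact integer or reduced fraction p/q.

N_ring = 33 + 2·16 = 65
33(ω_s−ω_c) = −65(ω_r−ω_c),  ω_r=0, ω_s=1
33(1−ω_c) = −65(0−ω_c)  ⇒  98ω_c = 33  ⇒  ω_c = 33/98
sun–planet: 33·(1−33/98) = −16·(ω_p−ω_c)  ⇒  ω_p−ω_c = −(33/16)·(65/98) = -2145/1568

-2145/1568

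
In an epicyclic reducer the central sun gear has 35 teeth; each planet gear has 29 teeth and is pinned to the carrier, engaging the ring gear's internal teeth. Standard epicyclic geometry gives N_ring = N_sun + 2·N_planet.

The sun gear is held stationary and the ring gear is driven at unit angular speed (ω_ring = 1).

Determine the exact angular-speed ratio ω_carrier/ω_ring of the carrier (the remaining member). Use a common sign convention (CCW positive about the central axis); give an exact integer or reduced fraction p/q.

93/128

N_ring = 35 + 2·29 = 93
35(ω_s−ω_c) = −93(ω_r−ω_c),  ω_s=0, ω_r=1
35(0−ω_c) = −93(1−ω_c)  ⇒  128ω_c = 93  ⇒  ω_c = 93/128
ω_c/ω_r = 93/128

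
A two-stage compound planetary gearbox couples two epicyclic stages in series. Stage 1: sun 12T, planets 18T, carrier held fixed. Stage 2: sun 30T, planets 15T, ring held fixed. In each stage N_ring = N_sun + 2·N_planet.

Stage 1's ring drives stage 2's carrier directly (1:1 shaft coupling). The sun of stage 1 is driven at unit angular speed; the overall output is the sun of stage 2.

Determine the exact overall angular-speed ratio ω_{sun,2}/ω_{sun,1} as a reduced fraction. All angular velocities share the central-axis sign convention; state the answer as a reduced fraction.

Stage 1: N_ring = 12 + 2·18 = 48
Stage 1: 12(ω_s−ω_c) = −48(ω_r−ω_c),  ω_c=0, ω_s=1
Stage 1: ω_r = 0 − (12/48)(1−0) = -1/4
  ⇒ ω_r¹/ω_s¹ = -1/4
Stage 2: N_ring = 30 + 2·15 = 60
Stage 2: 30(ω_s−ω_c) = −60(ω_r−ω_c),  ω_r=0, ω_c=1
Stage 2: ω_s = 1 − (60/30)(0−1) = 3
  ⇒ ω_s²/ω_c² = 3
Coupling ω_c² = ω_r¹ ⇒ overall = -1/4 × 3 = -3/4

-3/4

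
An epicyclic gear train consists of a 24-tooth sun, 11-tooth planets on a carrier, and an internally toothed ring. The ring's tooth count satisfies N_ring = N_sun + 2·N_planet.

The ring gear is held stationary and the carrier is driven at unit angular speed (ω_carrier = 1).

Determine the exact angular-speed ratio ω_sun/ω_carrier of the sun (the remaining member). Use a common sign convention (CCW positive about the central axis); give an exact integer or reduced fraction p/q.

35/12

N_ring = 24 + 2·11 = 46
24(ω_s−ω_c) = −46(ω_r−ω_c),  ω_r=0, ω_c=1
ω_s = 1 − (46/24)(0−1) = 35/12
ω_s/ω_c = 35/12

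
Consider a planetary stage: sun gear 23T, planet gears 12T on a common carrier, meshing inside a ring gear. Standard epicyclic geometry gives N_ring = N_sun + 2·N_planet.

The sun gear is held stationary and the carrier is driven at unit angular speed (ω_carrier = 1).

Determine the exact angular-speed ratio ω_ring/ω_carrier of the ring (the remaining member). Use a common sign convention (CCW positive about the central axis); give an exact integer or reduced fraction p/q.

N_ring = 23 + 2·12 = 47
23(ω_s−ω_c) = −47(ω_r−ω_c),  ω_s=0, ω_c=1
ω_r = 1 − (23/47)(0−1) = 70/47
ω_r/ω_c = 70/47

70/47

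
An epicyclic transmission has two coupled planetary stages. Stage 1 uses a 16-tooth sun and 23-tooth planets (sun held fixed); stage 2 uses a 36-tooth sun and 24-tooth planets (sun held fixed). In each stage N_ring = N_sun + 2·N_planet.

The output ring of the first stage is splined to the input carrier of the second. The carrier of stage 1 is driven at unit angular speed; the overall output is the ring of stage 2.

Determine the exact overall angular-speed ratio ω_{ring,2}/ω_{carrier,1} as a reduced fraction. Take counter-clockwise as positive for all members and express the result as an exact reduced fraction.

390/217

Stage 1: N_ring = 16 + 2·23 = 62
Stage 1: 16(ω_s−ω_c) = −62(ω_r−ω_c),  ω_s=0, ω_c=1
Stage 1: ω_r = 1 − (16/62)(0−1) = 39/31
  ⇒ ω_r¹/ω_c¹ = 39/31
Stage 2: N_ring = 36 + 2·24 = 84
Stage 2: 36(ω_s−ω_c) = −84(ω_r−ω_c),  ω_s=0, ω_c=1
Stage 2: ω_r = 1 − (36/84)(0−1) = 10/7
  ⇒ ω_r²/ω_c² = 10/7
Coupling ω_c² = ω_r¹ ⇒ overall = 39/31 × 10/7 = 390/217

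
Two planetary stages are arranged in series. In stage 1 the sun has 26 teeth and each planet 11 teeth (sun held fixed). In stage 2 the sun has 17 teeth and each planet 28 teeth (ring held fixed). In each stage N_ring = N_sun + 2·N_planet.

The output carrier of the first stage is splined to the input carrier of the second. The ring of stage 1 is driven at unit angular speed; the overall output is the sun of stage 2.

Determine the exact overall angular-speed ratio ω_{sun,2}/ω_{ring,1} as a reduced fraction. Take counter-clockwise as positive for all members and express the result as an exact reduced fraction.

Stage 1: N_ring = 26 + 2·11 = 48
Stage 1: 26(ω_s−ω_c) = −48(ω_r−ω_c),  ω_s=0, ω_r=1
Stage 1: 26(0−ω_c) = −48(1−ω_c)  ⇒  74ω_c = 48  ⇒  ω_c = 24/37
  ⇒ ω_c¹/ω_r¹ = 24/37
Stage 2: N_ring = 17 + 2·28 = 73
Stage 2: 17(ω_s−ω_c) = −73(ω_r−ω_c),  ω_r=0, ω_c=1
Stage 2: ω_s = 1 − (73/17)(0−1) = 90/17
  ⇒ ω_s²/ω_c² = 90/17
Coupling ω_c² = ω_c¹ ⇒ overall = 24/37 × 90/17 = 2160/629

2160/629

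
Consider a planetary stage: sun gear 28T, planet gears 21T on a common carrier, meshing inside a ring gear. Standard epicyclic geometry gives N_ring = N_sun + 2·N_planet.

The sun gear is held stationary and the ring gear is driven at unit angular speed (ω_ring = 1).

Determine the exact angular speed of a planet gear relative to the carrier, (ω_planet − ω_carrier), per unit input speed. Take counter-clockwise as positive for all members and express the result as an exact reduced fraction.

20/21

N_ring = 28 + 2·21 = 70
28(ω_s−ω_c) = −70(ω_r−ω_c),  ω_s=0, ω_r=1
28(0−ω_c) = −70(1−ω_c)  ⇒  98ω_c = 70  ⇒  ω_c = 5/7
sun–planet: 28·(0−5/7) = −21·(ω_p−ω_c)  ⇒  ω_p−ω_c = −(28/21)·(-5/7) = 20/21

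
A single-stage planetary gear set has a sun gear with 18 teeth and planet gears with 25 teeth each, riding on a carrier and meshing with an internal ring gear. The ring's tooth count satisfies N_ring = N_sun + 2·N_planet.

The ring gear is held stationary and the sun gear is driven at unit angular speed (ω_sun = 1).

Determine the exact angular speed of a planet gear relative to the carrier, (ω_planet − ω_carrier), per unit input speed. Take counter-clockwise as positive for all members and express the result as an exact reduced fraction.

N_ring = 18 + 2·25 = 68
18(ω_s−ω_c) = −68(ω_r−ω_c),  ω_r=0, ω_s=1
18(1−ω_c) = −68(0−ω_c)  ⇒  86ω_c = 18  ⇒  ω_c = 9/43
sun–planet: 18·(1−9/43) = −25·(ω_p−ω_c)  ⇒  ω_p−ω_c = −(18/25)·(34/43) = -612/1075

-612/1075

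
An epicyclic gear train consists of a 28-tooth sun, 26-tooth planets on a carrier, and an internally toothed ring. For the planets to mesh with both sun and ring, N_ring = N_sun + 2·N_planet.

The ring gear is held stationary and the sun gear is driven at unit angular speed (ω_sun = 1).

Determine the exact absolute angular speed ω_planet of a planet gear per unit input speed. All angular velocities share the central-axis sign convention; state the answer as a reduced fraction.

-7/13

N_ring = 28 + 2·26 = 80
28(ω_s−ω_c) = −80(ω_r−ω_c),  ω_r=0, ω_s=1
28(1−ω_c) = −80(0−ω_c)  ⇒  108ω_c = 28  ⇒  ω_c = 7/27
sun–planet: 28·(1−7/27) = −26·(ω_p−ω_c)  ⇒  ω_p−ω_c = −(28/26)·(20/27) = -280/351
ω_p = 7/27 − 280/351 = -7/13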